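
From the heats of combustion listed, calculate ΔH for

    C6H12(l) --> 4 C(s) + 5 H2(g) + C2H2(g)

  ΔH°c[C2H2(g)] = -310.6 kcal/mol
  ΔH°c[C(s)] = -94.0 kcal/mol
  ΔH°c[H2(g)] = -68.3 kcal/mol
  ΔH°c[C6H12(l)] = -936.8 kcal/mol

With combustion enthalpies, reactants minus products:
= [1·(-936.8)] − [4·(-94.0) + 5·(-68.3) + 1·(-310.6)]
= 91.3 kcal/mol

ΔH = 91.3 kcal/mol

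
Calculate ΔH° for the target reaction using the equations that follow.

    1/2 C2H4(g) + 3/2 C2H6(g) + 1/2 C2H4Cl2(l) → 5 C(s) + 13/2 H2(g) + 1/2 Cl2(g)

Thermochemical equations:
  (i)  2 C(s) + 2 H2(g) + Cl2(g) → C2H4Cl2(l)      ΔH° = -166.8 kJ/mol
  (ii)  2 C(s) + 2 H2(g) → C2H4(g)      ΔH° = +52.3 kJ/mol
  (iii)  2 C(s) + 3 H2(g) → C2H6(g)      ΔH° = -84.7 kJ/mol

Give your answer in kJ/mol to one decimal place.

(i) reversed and × 1/2 (C2H4Cl2(l) must end up as a reactant; ×1/2 to match 1/2 C2H4Cl2(l) in the target): (-1/2)·(-166.8) = +83.4 kJ/mol
(ii) reversed and × 1/2 (C2H4(g) must end up as a reactant; scale by 1/2 for the 1/2 C2H4(g)): (-1/2)·(+52.3) = -26.15 kJ/mol
(iii) reversed and × 3/2 (reverse to put C2H6(g) on the reactant side; scale by 3/2 for the 3/2 C2H6(g)): (-3/2)·(-84.7) = +127.05 kJ/mol
Since enthalpy is a state function, ΔH° = (+83.4) + (-26.15) + (+127.05) = 184.3 kJ/mol

ΔH° = 184.3 kJ/mol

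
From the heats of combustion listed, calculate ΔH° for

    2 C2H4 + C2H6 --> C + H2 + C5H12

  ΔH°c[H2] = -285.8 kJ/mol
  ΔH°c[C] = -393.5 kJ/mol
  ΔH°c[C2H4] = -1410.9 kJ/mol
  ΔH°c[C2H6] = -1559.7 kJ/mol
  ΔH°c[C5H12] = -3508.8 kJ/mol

With combustion enthalpies, reactants minus products:
= [2·(-1410.9) + 1·(-1559.7)] − [1·(-393.5) + 1·(-285.8) + 1·(-3508.8)]
= -193.4 kJ/mol

ΔH° = -193.4 kJ/mol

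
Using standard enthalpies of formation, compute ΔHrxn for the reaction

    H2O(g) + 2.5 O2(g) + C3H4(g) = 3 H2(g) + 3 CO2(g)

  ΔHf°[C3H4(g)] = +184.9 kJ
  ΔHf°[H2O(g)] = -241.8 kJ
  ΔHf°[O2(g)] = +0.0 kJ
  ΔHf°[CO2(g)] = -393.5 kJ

Products: 3·(+0.0) + 3·(-393.5) = -1180.5
Reactants: 1·(-241.8) + 5/2·(+0.0) + 1·(+184.9) = -56.9
ΔHrxn = (-1180.5) − (-56.9) = -1123.6 kJ

ΔHrxn = -1123.6 kJ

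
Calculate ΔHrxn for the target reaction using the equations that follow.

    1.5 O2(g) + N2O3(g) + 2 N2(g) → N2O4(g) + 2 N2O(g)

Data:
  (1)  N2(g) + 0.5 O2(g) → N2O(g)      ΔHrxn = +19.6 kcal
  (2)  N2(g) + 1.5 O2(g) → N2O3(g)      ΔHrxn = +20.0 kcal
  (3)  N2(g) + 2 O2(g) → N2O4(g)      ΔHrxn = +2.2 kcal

(1) × 2 (scale by 2 for the 2 N2O(g)): (2)·(+19.6) = +39.2 kcal
(2) reversed (reverse to put N2O3(g) on the reactant side): -20.0 kcal
(3) as written (N2O4(g) already on the product side): +2.2 kcal
By Hess's law, ΔHrxn = (2)·(+19.6) + (-1)·(+20.0) + (1)·(+2.2) = 21.4 kcal

ΔHrxn = 21.4 kcal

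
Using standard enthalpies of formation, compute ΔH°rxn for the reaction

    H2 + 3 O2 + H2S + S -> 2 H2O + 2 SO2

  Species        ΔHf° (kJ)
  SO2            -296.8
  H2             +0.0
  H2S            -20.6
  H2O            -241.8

ΔH°rxn = -1056.6 kJ

Products: 2·(-241.8) + 2·(-296.8) = -1077.2
Reactants: 1·(+0.0) + 3·(+0.0) + 1·(-20.6) + 1·(+0.0) = -20.6
ΔH°rxn = (-1077.2) − (-20.6) = -1056.6 kJ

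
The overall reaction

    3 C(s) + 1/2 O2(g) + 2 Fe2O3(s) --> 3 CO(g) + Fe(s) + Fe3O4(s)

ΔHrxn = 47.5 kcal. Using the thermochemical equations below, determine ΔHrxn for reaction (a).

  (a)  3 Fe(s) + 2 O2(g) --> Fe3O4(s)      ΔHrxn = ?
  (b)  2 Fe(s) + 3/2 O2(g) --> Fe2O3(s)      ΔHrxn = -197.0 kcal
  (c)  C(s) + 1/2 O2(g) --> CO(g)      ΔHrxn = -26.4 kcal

ΔHrxn = -267.3 kcal

(a) as written (Fe3O4(s) already on the product side): contributes x
(b) reversed and × 2 (Fe2O3(s) must end up as a reactant; ×2 to match 2 Fe2O3(s) in the target): (-2)·(-197.0) = +394.0 kcal
(c) × 3 (×3 to match 3 CO(g) in the target): (3)·(-26.4) = -79.2 kcal
+47.5 = (+394.0) + (-79.2) + x
x = (+47.5 − (+314.8)) / (1) = -267.3 kcal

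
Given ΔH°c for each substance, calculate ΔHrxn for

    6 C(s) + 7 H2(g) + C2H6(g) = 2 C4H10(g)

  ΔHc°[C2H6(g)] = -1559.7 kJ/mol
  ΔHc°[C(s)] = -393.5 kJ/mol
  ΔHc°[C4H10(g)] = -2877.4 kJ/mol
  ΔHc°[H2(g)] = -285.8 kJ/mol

With combustion enthalpies, reactants minus products:
= [6·(-393.5) + 7·(-285.8) + 1·(-1559.7)] − [2·(-2877.4)]
= -166.5 kJ/mol

ΔHrxn = -166.5 kJ/mol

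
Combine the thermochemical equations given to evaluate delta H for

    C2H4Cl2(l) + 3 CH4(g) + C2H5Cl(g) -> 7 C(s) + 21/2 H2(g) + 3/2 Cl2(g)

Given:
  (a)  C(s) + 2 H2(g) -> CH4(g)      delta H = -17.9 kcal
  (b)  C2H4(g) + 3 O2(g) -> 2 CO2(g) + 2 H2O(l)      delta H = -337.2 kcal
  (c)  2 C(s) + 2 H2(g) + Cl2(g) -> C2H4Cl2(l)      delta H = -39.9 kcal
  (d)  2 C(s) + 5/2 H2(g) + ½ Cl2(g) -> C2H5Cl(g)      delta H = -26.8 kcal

(a) reversed and × 3 (CH4(g) must end up as a reactant; ×3 to match 3 CH4(g) in the target): (-3)·(-17.9) = +53.7 kcal
(b): not needed (H2O(l) appears nowhere else).
(c) reversed (reverse to put C2H4Cl2(l) on the reactant side): +39.9 kcal
(d) reversed (reverse to put C2H5Cl(g) on the reactant side): +26.8 kcal
Summing the manipulated equations, delta H = (+53.7) + (+39.9) + (+26.8) = 120.4 kcal

delta H = 120.4 kcal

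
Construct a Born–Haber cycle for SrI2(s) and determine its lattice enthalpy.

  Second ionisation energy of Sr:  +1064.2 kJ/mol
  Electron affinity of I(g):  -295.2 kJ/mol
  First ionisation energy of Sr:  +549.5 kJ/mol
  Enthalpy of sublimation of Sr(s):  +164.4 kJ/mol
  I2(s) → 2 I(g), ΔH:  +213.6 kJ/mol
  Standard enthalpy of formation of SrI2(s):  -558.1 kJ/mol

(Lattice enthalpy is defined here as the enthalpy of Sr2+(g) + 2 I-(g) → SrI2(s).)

ΔHf° = 1·ΔHsub + 1·(ΣIE) + 1·D(I2) + 2·EA + U
-558.1 = 1·(+164.4) + 1·(+1613.7) + 1·(+213.6) + 2·(-295.2) + U
U = -558.1 − (+1401.3) = -1959.4 kJ/mol

U = -1959.4 kJ/mol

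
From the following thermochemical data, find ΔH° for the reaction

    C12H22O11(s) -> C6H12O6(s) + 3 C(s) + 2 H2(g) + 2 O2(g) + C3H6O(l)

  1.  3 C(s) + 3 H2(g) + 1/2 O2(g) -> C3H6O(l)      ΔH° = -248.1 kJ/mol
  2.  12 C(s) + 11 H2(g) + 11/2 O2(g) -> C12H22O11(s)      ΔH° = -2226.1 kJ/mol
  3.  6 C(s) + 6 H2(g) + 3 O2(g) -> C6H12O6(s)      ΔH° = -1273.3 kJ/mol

eq. 1 as written: -248.1 kJ/mol
eq. 2 reversed: +2226.1 kJ/mol
eq. 3 as written: -1273.3 kJ/mol
Summing the manipulated equations, ΔH° = (-248.1) + (+2226.1) + (-1273.3) = 704.7 kJ/mol

ΔH° = 704.7 kJ/mol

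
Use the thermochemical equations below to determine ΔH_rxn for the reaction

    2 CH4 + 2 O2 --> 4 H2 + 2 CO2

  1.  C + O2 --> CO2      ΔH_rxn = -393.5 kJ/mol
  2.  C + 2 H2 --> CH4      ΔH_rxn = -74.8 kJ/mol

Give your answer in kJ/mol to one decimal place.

ΔH_rxn = -637.4 kJ/mol

eq. 1 × 2 (×2 to match 2 CO2 in the target): (2)·(-393.5) = -787.0 kJ/mol
eq. 2 reversed and × 2 (CH4 must end up as a reactant; scale by 2 for the 2 CH4): (-2)·(-74.8) = +149.6 kJ/mol
Since enthalpy is a state function, ΔH_rxn = (2)·(-393.5) + (-2)·(-74.8) = -637.4 kJ/mol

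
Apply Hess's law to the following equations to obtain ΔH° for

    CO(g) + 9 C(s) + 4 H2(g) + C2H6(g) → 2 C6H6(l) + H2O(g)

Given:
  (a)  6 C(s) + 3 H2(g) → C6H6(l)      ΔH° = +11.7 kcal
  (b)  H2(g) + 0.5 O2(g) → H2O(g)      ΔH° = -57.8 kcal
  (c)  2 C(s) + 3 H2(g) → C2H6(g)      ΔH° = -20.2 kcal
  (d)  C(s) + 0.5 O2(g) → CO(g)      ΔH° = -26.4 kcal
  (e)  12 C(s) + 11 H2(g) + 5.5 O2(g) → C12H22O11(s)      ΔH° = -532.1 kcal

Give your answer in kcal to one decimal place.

(a) × 2: (2)·(+11.7) = +23.4 kcal
(b) as written: -57.8 kcal
(c) reversed: +20.2 kcal
(d) reversed: +26.4 kcal
(e): not needed.
Since enthalpy is a state function, ΔH° = (+23.4) + (-57.8) + (+20.2) + (+26.4) = 12.2 kcal

ΔH° = 12.2 kcal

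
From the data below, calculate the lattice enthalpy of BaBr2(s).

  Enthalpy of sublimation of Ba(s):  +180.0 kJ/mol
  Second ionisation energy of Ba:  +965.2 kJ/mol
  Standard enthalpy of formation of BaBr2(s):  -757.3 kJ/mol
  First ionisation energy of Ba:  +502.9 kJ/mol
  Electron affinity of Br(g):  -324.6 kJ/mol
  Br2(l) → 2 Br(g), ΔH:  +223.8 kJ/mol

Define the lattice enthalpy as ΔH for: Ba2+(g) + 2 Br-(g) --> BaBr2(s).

ΔHf° = 1·ΔHsub + 1·(ΣIE) + 1·D(Br2) + 2·EA + U
-757.3 = 1·(+180.0) + 1·(+1468.1) + 1·(+223.8) + 2·(-324.6) + U
U = -757.3 − (+1222.7) = -1980.0 kJ/mol

U = -1980.0 kJ/mol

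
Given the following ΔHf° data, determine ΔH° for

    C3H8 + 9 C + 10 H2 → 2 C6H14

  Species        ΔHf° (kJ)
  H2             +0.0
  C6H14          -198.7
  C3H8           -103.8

Products: 2·(-198.7) = -397.4
Reactants: 1·(-103.8) + 9·(+0.0) + 10·(+0.0) = -103.8
ΔH° = (-397.4) − (-103.8) = -293.6 kJ

ΔH° = -293.6 kJ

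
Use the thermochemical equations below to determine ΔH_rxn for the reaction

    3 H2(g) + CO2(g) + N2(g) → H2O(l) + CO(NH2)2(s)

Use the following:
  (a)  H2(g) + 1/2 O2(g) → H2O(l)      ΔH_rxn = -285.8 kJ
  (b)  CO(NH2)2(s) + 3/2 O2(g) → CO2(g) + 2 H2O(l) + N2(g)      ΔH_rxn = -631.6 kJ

(a) × 3 (scale by 3 for the 3 H2(g)): (3)·(-285.8) = -857.4 kJ
(b) reversed (reverse to put CO(NH2)2(s) on the product side): +631.6 kJ
ΔH_rxn = (-857.4) + (+631.6) = -225.8 kJ

ΔH_rxn = -225.8 kJ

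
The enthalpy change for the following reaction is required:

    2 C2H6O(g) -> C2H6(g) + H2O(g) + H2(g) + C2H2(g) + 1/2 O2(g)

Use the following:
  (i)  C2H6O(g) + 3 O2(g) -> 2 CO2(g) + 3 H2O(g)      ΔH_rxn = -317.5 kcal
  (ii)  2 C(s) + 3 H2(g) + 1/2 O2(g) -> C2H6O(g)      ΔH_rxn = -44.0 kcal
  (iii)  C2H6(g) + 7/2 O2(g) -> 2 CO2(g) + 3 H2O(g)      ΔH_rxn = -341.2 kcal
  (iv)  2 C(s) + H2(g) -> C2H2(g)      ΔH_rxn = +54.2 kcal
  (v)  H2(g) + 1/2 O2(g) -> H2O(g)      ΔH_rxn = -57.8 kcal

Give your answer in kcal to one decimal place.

(i) as written: -317.5 kcal
(ii) reversed: +44.0 kcal
(iii) reversed (C2H6(g) must end up as a product): +341.2 kcal
(iv) as written (C2H2(g) already on the product side): +54.2 kcal
(v) as written: -57.8 kcal
ΔH_rxn = (-317.5) + (+44.0) + (+341.2) + (+54.2) + (-57.8) = 64.1 kcal

ΔH_rxn = 64.1 kcal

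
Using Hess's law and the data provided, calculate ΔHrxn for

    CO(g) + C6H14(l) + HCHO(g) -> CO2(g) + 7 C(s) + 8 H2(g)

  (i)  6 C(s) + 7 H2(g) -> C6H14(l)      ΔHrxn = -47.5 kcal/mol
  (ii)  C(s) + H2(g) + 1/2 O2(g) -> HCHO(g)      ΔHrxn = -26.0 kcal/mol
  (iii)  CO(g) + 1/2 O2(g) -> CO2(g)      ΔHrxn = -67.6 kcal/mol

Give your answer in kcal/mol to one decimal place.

ΔHrxn = 5.9 kcal/mol

(i) reversed: +47.5 kcal/mol
(ii) reversed: +26.0 kcal/mol
(iii) as written: -67.6 kcal/mol
ΔHrxn = (-1)·(-47.5) + (-1)·(-26.0) + (1)·(-67.6) = 5.9 kcal/mol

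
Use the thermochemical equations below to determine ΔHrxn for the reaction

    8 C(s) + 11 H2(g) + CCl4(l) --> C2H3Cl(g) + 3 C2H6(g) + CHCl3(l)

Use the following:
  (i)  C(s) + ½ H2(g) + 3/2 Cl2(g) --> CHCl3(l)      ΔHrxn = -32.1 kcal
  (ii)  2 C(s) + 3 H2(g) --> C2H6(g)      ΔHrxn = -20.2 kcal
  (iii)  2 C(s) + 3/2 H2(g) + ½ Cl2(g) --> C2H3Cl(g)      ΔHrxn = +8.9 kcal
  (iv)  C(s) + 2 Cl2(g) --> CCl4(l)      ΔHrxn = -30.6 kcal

(i) as written (CHCl3(l) already on the product side): -32.1 kcal
(ii) × 3 (×3 to match 3 C2H6(g) in the target): (3)·(-20.2) = -60.6 kcal
(iii) as written (C2H3Cl(g) already on the product side): +8.9 kcal
(iv) reversed (CCl4(l) must end up as a reactant): +30.6 kcal
ΔHrxn = (-32.1) + (-60.6) + (+8.9) + (+30.6) = -53.2 kcal

ΔHrxn = -53.2 kcal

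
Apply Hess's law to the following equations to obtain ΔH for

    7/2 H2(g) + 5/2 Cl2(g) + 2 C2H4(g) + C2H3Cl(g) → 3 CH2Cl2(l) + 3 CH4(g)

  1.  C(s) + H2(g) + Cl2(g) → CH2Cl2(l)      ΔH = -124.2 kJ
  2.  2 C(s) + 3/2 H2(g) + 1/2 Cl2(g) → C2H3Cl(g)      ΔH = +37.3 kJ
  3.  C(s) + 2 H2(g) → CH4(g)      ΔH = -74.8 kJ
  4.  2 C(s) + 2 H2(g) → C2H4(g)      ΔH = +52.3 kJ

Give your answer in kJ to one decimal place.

ΔH = -738.9 kJ

eq. 1 × 3 (scale by 3 for the 3 CH2Cl2(l)): (3)·(-124.2) = -372.6 kJ
eq. 2 reversed (reverse to put C2H3Cl(g) on the reactant side): -37.3 kJ
eq. 3 × 3 (scale by 3 for the 3 CH4(g)): (3)·(-74.8) = -224.4 kJ
eq. 4 reversed and × 2 (C2H4(g) must end up as a reactant; ×2 to match 2 C2H4(g) in the target): (-2)·(+52.3) = -104.6 kJ
Combining the equations, ΔH = (-372.6) + (-37.3) + (-224.4) + (-104.6) = -738.9 kJ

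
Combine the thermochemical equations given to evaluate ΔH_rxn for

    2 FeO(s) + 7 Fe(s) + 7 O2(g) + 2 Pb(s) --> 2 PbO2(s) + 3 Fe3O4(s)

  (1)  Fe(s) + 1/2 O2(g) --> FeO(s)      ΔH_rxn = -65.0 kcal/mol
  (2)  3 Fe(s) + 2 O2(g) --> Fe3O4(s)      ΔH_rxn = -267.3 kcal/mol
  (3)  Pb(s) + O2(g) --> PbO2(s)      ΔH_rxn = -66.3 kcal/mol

ΔH_rxn = -804.5 kcal/mol

(1) reversed and × 2 (FeO(s) must end up as a reactant; scale by 2 for the 2 FeO(s)): (-2)·(-65.0) = +130.0 kcal/mol
(2) × 3 (scale by 3 for the 3 Fe3O4(s)): (3)·(-267.3) = -801.9 kcal/mol
(3) × 2 (scale by 2 for the 2 PbO2(s)): (2)·(-66.3) = -132.6 kcal/mol
Since enthalpy is a state function, ΔH_rxn = (+130.0) + (-801.9) + (-132.6) = -804.5 kcal/mol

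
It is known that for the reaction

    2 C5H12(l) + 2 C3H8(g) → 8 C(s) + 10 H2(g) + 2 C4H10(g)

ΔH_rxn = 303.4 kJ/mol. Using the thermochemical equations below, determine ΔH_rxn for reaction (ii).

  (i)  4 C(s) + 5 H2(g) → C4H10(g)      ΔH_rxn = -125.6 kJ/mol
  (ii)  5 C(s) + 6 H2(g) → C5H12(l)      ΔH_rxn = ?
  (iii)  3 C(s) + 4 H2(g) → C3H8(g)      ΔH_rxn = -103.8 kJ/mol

ΔH_rxn = -173.5 kJ/mol

(i) × 2: (2)·(-125.6) = -251.2 kJ/mol
(ii) reversed and × 2: contributes −2·x
(iii) reversed and × 2: (-2)·(-103.8) = +207.6 kJ/mol
+303.4 = (-251.2) + (+207.6) − 2·x
x = (+303.4 − (-43.6)) / (-2) = -173.5 kJ/mol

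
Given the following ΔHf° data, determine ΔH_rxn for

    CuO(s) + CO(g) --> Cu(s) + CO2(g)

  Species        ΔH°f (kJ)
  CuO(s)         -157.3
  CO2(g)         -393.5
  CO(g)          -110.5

ΔH°rxn = Σ nΔHf°(products) − Σ nΔHf°(reactants).
Products: 1·(+0.0) + 1·(-393.5) = -393.5
Reactants: 1·(-157.3) + 1·(-110.5) = -267.8
ΔH_rxn = (-393.5) − (-267.8) = -125.7 kJ

ΔH_rxn = -125.7 kJ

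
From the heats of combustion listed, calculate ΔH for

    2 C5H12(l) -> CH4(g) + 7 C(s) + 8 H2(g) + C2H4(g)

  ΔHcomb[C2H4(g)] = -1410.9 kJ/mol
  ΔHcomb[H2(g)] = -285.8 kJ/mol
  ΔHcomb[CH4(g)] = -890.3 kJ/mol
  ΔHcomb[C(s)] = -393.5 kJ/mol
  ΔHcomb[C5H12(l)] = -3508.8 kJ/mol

With combustion enthalpies, reactants minus products:
= [2·(-3508.8)] − [1·(-890.3) + 7·(-393.5) + 8·(-285.8) + 1·(-1410.9)]
= 324.5 kJ/mol

ΔH = 324.5 kJ/mol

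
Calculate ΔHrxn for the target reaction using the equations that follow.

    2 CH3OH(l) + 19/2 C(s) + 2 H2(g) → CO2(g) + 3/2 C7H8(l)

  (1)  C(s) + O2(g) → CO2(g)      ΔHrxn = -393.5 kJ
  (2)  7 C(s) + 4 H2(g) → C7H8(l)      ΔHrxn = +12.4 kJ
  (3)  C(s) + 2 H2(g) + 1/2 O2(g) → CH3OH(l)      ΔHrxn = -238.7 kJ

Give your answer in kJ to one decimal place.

ΔHrxn = 102.5 kJ

(1) as written (CO2(g) already on the product side): -393.5 kJ
(2) × 3/2 (×3/2 to match 3/2 C7H8(l) in the target): (3/2)·(+12.4) = +18.6 kJ
(3) reversed and × 2 (CH3OH(l) must end up as a reactant; ×2 to match 2 CH3OH(l) in the target): (-2)·(-238.7) = +477.4 kJ
By Hess's law, ΔHrxn = (1)·(-393.5) + (3/2)·(+12.4) + (-2)·(-238.7) = 102.5 kJ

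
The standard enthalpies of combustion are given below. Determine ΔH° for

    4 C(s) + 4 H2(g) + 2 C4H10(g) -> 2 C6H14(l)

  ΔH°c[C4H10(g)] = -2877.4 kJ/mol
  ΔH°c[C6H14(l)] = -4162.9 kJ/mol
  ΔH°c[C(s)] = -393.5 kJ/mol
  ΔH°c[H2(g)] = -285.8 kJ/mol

ΔH° = -146.2 kJ/mol

Using ΔH = Σ nΔHc°(reactants) − Σ nΔHc°(products):
= [4·(-393.5) + 4·(-285.8) + 2·(-2877.4)] − [2·(-4162.9)]
= -146.2 kJ/mol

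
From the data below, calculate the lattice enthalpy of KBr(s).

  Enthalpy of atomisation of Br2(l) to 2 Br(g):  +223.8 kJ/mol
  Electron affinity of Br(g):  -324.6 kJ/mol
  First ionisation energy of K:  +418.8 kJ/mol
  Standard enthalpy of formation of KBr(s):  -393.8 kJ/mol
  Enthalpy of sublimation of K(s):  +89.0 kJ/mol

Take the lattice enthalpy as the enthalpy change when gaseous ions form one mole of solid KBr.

U = -688.9 kJ/mol

ΔHf° = 1·ΔHsub + 1·(ΣIE) + 1/2·D(Br2) + 1·EA + U
-393.8 = 1·(+89.0) + 1·(+418.8) + 1/2·(+223.8) + 1·(-324.6) + U
U = -393.8 − (+295.1) = -688.9 kJ/mol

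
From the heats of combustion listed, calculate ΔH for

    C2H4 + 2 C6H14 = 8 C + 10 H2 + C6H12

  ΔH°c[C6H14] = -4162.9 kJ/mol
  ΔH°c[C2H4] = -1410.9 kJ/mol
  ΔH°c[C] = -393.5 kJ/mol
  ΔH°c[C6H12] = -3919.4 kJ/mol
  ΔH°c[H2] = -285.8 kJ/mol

Using ΔH = Σ nΔHc°(reactants) − Σ nΔHc°(products):
= [1·(-1410.9) + 2·(-4162.9)] − [8·(-393.5) + 10·(-285.8) + 1·(-3919.4)]
= 188.7 kJ/mol

ΔH = 188.7 kJ/mol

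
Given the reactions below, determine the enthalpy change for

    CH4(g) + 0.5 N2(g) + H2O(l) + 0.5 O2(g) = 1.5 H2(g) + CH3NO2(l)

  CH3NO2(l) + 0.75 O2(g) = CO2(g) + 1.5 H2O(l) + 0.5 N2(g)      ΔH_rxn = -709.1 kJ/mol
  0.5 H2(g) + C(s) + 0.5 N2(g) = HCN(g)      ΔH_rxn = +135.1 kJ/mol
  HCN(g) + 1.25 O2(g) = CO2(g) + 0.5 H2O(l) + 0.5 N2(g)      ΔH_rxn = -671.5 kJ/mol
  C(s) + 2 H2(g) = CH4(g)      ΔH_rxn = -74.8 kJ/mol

ΔH_rxn = 247.5 kJ/mol

equation 1 reversed (CH3NO2(l) must end up as a product): +709.1 kJ/mol
equation 2 as written: +135.1 kJ/mol
equation 3 as written: -671.5 kJ/mol
equation 4 reversed (reverse to put CH4(g) on the reactant side): +74.8 kJ/mol
ΔH_rxn = (+709.1) + (+135.1) + (-671.5) + (+74.8) = 247.5 kJ/mol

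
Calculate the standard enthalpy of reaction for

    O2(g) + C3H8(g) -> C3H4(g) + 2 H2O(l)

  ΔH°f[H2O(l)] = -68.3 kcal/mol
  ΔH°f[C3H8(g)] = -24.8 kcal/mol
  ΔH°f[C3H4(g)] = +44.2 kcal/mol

ΔH°rxn = -67.6 kcal/mol

ΔH°rxn = Σ nΔHf°(products) − Σ nΔHf°(reactants).
Products: 1·(+44.2) + 2·(-68.3) = -92.4
Reactants: 1·(+0.0) + 1·(-24.8) = -24.8
ΔH°rxn = (-92.4) − (-24.8) = -67.6 kcal/mol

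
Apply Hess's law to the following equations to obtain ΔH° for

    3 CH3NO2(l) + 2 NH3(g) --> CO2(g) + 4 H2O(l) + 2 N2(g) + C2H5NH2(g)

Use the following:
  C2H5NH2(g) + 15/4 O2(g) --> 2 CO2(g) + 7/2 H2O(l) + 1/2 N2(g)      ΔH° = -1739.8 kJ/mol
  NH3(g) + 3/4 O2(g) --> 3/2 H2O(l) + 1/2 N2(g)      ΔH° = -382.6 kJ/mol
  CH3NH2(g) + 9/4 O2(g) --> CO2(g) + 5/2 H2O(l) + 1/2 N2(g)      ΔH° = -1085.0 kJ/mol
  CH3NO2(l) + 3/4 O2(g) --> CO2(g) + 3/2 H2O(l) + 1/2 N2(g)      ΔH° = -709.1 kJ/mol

ΔH° = -1152.7 kJ/mol

equation 1 reversed: +1739.8 kJ/mol
equation 2 × 2: (2)·(-382.6) = -765.2 kJ/mol
equation 3: not needed.
equation 4 × 3: (3)·(-709.1) = -2127.3 kJ/mol
Combining the equations, ΔH° = (-1)·(-1739.8) + (2)·(-382.6) + (3)·(-709.1) = -1152.7 kJ/mol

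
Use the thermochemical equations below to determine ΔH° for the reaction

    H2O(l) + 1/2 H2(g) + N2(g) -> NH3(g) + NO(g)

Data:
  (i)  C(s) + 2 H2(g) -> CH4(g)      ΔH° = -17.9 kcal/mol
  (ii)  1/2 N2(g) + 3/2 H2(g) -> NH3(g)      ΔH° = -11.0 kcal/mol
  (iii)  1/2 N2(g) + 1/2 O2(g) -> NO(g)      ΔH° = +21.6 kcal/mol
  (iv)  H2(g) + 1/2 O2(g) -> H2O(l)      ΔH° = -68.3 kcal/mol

ΔH° = 78.9 kcal/mol

(i): not needed.
(ii) as written: -11.0 kcal/mol
(iii) as written: +21.6 kcal/mol
(iv) reversed: +68.3 kcal/mol
By Hess's law, ΔH° = (1)·(-11.0) + (1)·(+21.6) + (-1)·(-68.3) = 78.9 kcal/mol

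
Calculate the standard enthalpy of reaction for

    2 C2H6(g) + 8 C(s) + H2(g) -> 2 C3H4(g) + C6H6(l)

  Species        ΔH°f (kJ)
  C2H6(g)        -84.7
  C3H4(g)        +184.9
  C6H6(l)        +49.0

ΔH° = 588.2 kJ

Products: 2·(+184.9) + 1·(+49.0) = +418.8
Reactants: 2·(-84.7) + 8·(+0.0) + 1·(+0.0) = -169.4
ΔH° = (+418.8) − (-169.4) = 588.2 kJ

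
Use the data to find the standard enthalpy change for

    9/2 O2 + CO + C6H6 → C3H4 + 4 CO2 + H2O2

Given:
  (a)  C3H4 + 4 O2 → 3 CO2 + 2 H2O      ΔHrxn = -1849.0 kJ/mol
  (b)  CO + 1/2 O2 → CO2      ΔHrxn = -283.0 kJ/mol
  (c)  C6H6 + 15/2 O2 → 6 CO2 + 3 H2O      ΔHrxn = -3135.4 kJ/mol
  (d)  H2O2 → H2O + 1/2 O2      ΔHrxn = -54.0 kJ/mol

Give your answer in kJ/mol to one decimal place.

(a) reversed (C3H4 must end up as a product): +1849.0 kJ/mol
(b) as written (CO already on the reactant side): -283.0 kJ/mol
(c) as written (C6H6 already on the reactant side): -3135.4 kJ/mol
(d) reversed (H2O2 must end up as a product): +54.0 kJ/mol
Summing the manipulated equations, ΔHrxn = (-1)·(-1849.0) + (1)·(-283.0) + (1)·(-3135.4) + (-1)·(-54.0) = -1515.4 kJ/mol

ΔHrxn = -1515.4 kJ/mol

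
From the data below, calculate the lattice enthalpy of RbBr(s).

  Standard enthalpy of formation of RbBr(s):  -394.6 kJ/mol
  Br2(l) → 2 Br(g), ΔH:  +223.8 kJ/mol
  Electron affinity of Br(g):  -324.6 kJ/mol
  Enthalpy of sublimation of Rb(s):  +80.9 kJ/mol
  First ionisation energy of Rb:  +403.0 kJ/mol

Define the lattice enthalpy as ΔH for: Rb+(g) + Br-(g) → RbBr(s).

ΔHf° = 1·ΔHsub + 1·(ΣIE) + 1/2·D(Br2) + 1·EA + U
-394.6 = 1·(+80.9) + 1·(+403.0) + 1/2·(+223.8) + 1·(-324.6) + U
U = -394.6 − (+271.2) = -665.8 kJ/mol

U = -665.8 kJ/mol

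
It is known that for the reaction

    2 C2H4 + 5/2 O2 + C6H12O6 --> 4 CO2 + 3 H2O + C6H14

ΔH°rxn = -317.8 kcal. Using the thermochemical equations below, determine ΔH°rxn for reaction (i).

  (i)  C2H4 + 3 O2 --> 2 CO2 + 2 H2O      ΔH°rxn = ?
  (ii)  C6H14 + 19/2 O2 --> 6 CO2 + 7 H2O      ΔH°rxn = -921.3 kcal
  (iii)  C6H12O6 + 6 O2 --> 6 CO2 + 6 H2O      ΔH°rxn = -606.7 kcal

ΔH°rxn = -316.2 kcal

(i) × 2 (scale by 2 for the 2 C2H4): contributes 2·x
(ii) reversed (reverse to put C6H14 on the product side): +921.3 kcal
(iii) as written (C6H12O6 already on the reactant side): -606.7 kcal
-317.8 = (+921.3) + (-606.7) + 2·x
x = (-317.8 − (+314.6)) / (2) = -316.2 kcal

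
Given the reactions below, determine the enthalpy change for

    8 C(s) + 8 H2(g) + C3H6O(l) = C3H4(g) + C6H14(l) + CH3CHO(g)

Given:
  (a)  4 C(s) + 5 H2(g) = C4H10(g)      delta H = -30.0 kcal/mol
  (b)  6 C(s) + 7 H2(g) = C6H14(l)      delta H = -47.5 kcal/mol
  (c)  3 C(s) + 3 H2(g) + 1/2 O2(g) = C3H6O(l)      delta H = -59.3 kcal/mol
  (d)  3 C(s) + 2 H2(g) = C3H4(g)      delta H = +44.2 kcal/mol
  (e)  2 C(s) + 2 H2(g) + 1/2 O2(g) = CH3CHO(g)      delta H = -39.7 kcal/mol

delta H = 16.3 kcal/mol

(a): not needed.
(b) as written: -47.5 kcal/mol
(c) reversed: +59.3 kcal/mol
(d) as written: +44.2 kcal/mol
(e) as written: -39.7 kcal/mol
By Hess's law, delta H = (-47.5) + (+59.3) + (+44.2) + (-39.7) = 16.3 kcal/mol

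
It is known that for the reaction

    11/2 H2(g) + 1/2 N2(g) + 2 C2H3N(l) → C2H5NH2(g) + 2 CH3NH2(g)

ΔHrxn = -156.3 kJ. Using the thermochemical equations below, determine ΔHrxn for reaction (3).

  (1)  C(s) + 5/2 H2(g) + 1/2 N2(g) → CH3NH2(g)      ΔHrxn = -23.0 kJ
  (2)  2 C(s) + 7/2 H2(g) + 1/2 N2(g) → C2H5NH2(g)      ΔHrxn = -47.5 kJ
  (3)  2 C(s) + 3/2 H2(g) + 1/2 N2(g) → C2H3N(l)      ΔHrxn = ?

ΔHrxn = 31.4 kJ

(1) × 2 (scale by 2 for the 2 CH3NH2(g)): (2)·(-23.0) = -46.0 kJ
(2) as written (C2H5NH2(g) already on the product side): -47.5 kJ
(3) reversed and × 2 (reverse to put C2H3N(l) on the reactant side; scale by 2 for the 2 C2H3N(l)): contributes −2·x
-156.3 = (-46.0) + (-47.5) − 2·x
x = (-156.3 − (-93.5)) / (-2) = 31.4 kJ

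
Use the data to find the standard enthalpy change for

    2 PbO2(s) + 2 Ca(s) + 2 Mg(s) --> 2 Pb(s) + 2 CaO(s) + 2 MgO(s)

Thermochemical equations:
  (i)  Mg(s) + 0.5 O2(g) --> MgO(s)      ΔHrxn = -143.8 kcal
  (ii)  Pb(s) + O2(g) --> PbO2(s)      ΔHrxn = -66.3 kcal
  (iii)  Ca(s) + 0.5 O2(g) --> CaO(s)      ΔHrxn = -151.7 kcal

(i) × 2 (scale by 2 for the 2 MgO(s)): (2)·(-143.8) = -287.6 kcal
(ii) reversed and × 2 (reverse to put PbO2(s) on the reactant side; scale by 2 for the 2 PbO2(s)): (-2)·(-66.3) = +132.6 kcal
(iii) × 2 (scale by 2 for the 2 CaO(s)): (2)·(-151.7) = -303.4 kcal
ΔHrxn = (-287.6) + (+132.6) + (-303.4) = -458.4 kcal

ΔHrxn = -458.4 kcal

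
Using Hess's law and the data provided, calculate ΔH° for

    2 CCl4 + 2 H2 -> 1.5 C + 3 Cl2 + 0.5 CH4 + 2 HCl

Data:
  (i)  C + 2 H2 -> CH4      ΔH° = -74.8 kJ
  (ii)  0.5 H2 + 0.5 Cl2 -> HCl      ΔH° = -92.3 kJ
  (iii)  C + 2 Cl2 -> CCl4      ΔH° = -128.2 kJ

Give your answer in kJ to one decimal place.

ΔH° = 34.4 kJ

(i) × 1/2 (×1/2 to match 1/2 CH4 in the target): (1/2)·(-74.8) = -37.4 kJ
(ii) × 2 (×2 to match 2 HCl in the target): (2)·(-92.3) = -184.6 kJ
(iii) reversed and × 2 (CCl4 must end up as a reactant; scale by 2 for the 2 CCl4): (-2)·(-128.2) = +256.4 kJ
ΔH° = (-37.4) + (-184.6) + (+256.4) = 34.4 kJ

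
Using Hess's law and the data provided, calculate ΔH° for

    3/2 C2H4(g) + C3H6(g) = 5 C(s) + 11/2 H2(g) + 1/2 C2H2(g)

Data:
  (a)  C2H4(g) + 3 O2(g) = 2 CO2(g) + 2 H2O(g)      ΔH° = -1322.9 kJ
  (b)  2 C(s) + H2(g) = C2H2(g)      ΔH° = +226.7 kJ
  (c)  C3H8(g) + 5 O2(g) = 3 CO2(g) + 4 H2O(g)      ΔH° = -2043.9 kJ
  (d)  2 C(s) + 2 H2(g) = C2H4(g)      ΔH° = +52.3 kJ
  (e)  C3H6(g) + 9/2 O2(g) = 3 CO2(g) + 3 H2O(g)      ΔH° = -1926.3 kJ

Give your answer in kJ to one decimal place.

(a) reversed and × 3/2: (-3/2)·(-1322.9) = +1984.35 kJ
(b) × 1/2 (scale by 1/2 for the 1/2 C2H2(g)): (1/2)·(+226.7) = +113.35 kJ
(c): not needed (C3H8(g) appears nowhere else).
(d) reversed and × 3: (-3)·(+52.3) = -156.9 kJ
(e) as written (C3H6(g) already on the reactant side): -1926.3 kJ
ΔH° = (-3/2)·(-1322.9) + (1/2)·(+226.7) + (-3)·(+52.3) + (1)·(-1926.3) = 14.5 kJ

ΔH° = 14.5 kJ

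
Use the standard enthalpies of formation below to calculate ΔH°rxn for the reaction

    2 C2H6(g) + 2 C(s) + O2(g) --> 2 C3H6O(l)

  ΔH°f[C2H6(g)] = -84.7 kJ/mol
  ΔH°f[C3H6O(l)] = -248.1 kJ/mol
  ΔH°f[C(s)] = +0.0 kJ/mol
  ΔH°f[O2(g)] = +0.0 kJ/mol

ΔH°rxn = -326.8 kJ/mol

Products: 2·(-248.1) = -496.2
Reactants: 2·(-84.7) + 2·(+0.0) + 1·(+0.0) = -169.4
ΔH°rxn = (-496.2) − (-169.4) = -326.8 kJ/mol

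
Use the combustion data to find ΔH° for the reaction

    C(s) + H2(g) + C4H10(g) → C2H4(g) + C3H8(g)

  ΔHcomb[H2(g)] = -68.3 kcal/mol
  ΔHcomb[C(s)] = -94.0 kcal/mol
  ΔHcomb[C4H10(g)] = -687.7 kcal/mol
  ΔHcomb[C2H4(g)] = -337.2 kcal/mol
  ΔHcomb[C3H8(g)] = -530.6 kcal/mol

ΔH° = 17.8 kcal/mol

Using ΔH = Σ nΔHc°(reactants) − Σ nΔHc°(products):
= [1·(-94.0) + 1·(-68.3) + 1·(-687.7)] − [1·(-337.2) + 1·(-530.6)]
= 17.8 kcal/mol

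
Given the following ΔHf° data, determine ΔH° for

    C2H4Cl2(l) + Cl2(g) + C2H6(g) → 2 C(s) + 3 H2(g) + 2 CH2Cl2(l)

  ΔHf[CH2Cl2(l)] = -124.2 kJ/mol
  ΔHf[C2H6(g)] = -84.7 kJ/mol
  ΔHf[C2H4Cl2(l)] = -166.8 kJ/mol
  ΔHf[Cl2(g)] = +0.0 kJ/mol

Products: 2·(+0.0) + 3·(+0.0) + 2·(-124.2) = -248.4
Reactants: 1·(-166.8) + 1·(+0.0) + 1·(-84.7) = -251.5
ΔH° = (-248.4) − (-251.5) = 3.1 kJ/mol

ΔH° = 3.1 kJ/mol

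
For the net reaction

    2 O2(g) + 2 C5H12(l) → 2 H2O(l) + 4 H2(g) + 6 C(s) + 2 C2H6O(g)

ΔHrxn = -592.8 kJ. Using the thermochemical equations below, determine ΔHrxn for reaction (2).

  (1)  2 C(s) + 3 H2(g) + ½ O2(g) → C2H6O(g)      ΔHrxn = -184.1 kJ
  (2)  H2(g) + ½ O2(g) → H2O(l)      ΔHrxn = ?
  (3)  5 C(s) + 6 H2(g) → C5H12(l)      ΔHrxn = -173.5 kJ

(1) × 2: (2)·(-184.1) = -368.2 kJ
(2) × 2: contributes 2·x
(3) reversed and × 2: (-2)·(-173.5) = +347.0 kJ
-592.8 = (-368.2) + (+347.0) + 2·x
x = (-592.8 − (-21.2)) / (2) = -285.8 kJ

ΔHrxn = -285.8 kJ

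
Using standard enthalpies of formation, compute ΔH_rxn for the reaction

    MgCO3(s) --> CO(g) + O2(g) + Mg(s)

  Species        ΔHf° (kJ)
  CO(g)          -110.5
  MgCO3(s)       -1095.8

Products: 1·(-110.5) + 1·(+0.0) + 1·(+0.0) = -110.5
Reactants: 1·(-1095.8) = -1095.8
ΔH_rxn = (-110.5) − (-1095.8) = 985.3 kJ

ΔH_rxn = 985.3 kJ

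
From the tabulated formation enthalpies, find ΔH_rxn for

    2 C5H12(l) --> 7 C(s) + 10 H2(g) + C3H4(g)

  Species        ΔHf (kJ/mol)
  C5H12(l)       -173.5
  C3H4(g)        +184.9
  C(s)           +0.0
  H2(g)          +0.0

ΔH_rxn = 531.9 kJ/mol

ΔH°rxn = Σ nΔHf°(products) − Σ nΔHf°(reactants).
Products: 7·(+0.0) + 10·(+0.0) + 1·(+184.9) = +184.9
Reactants: 2·(-173.5) = -347.0
ΔH_rxn = (+184.9) − (-347.0) = 531.9 kJ/mol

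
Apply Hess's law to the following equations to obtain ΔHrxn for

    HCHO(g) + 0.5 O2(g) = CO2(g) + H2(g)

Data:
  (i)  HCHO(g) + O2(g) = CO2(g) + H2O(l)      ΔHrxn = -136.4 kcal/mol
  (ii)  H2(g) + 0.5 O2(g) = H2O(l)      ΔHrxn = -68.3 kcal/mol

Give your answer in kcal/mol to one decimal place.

(i) as written: -136.4 kcal/mol
(ii) reversed: +68.3 kcal/mol
Summing the manipulated equations, ΔHrxn = (-136.4) + (+68.3) = -68.1 kcal/mol

ΔHrxn = -68.1 kcal/mol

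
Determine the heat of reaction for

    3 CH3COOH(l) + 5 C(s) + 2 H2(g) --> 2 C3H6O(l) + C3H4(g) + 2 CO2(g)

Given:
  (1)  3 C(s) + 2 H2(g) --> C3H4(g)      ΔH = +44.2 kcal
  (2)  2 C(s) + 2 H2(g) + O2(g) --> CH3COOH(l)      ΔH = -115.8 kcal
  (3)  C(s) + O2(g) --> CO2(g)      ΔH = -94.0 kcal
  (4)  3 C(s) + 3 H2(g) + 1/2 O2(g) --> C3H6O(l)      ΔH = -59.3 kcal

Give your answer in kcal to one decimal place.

(1) as written (C3H4(g) already on the product side): +44.2 kcal
(2) reversed and × 3 (CH3COOH(l) must end up as a reactant; ×3 to match 3 CH3COOH(l) in the target): (-3)·(-115.8) = +347.4 kcal
(3) × 2 (×2 to match 2 CO2(g) in the target): (2)·(-94.0) = -188.0 kcal
(4) × 2 (scale by 2 for the 2 C3H6O(l)): (2)·(-59.3) = -118.6 kcal
ΔH = (+44.2) + (+347.4) + (-188.0) + (-118.6) = 85.0 kcal

ΔH = 85.0 kcal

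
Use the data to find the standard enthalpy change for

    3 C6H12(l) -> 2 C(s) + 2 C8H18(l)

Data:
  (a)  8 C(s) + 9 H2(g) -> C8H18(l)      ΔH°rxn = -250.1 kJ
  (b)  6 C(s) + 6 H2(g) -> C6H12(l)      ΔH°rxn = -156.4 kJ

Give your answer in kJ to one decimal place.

(a) × 2 (×2 to match 2 C8H18(l) in the target): (2)·(-250.1) = -500.2 kJ
(b) reversed and × 3 (C6H12(l) must end up as a reactant; ×3 to match 3 C6H12(l) in the target): (-3)·(-156.4) = +469.2 kJ
By Hess's law, ΔH°rxn = (2)·(-250.1) + (-3)·(-156.4) = -31.0 kJ

ΔH°rxn = -31.0 kJ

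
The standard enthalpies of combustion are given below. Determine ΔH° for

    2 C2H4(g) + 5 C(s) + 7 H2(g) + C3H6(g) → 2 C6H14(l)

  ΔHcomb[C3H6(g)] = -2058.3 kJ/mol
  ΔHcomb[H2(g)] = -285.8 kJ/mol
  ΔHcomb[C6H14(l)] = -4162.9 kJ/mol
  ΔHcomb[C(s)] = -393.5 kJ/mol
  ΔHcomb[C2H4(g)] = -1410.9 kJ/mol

Using ΔH = Σ nΔHc°(reactants) − Σ nΔHc°(products):
= [2·(-1410.9) + 5·(-393.5) + 7·(-285.8) + 1·(-2058.3)] − [2·(-4162.9)]
= -522.4 kJ/mol

ΔH° = -522.4 kJ/mol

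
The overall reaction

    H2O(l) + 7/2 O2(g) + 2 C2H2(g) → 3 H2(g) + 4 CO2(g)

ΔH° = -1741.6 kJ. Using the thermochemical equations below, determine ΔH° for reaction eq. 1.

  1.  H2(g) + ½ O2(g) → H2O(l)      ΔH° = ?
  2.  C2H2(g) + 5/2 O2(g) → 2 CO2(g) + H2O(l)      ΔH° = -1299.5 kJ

ΔH° = -285.8 kJ

eq. 1 reversed and × 3 (reverse to put H2(g) on the product side; scale by 3 for the 3 H2(g)): contributes −3·x
eq. 2 × 2 (×2 to match 2 C2H2(g) in the target): (2)·(-1299.5) = -2599.0 kJ
-1741.6 = (-2599.0) − 3·x
x = (-1741.6 − (-2599.0)) / (-3) = -285.8 kJ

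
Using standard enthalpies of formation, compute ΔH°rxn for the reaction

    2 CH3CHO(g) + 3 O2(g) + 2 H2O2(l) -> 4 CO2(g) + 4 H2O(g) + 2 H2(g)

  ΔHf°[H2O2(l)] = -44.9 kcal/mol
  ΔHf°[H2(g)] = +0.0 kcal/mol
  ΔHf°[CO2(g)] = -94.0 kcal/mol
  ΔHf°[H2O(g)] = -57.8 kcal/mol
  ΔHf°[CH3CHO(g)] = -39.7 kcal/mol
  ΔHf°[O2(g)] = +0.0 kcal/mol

ΔH°rxn = -438.0 kcal/mol

ΔH°rxn = Σ nΔHf°(products) − Σ nΔHf°(reactants).
Products: 4·(-94.0) + 4·(-57.8) + 2·(+0.0) = -607.2
Reactants: 2·(-39.7) + 3·(+0.0) + 2·(-44.9) = -169.2
ΔH°rxn = (-607.2) − (-169.2) = -438.0 kcal/mol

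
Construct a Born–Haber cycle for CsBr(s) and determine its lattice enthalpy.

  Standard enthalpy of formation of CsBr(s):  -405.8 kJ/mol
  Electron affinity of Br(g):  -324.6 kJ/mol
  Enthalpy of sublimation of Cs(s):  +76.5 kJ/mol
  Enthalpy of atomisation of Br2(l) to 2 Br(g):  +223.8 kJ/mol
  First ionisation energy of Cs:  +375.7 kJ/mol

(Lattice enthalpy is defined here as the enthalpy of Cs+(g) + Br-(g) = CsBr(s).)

ΔHf° = 1·ΔHsub + 1·(ΣIE) + 1/2·D(Br2) + 1·EA + U
-405.8 = 1·(+76.5) + 1·(+375.7) + 1/2·(+223.8) + 1·(-324.6) + U
U = -405.8 − (+239.5) = -645.3 kJ/mol

U = -645.3 kJ/mol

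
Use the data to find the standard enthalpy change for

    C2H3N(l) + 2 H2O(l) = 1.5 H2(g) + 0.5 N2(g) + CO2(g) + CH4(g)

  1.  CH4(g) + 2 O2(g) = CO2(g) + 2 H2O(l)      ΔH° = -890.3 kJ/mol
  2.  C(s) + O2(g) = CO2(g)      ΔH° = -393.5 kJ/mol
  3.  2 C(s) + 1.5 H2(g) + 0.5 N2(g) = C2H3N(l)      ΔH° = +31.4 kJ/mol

ΔH° = 71.9 kJ/mol

eq. 1 reversed: +890.3 kJ/mol
eq. 2 × 2: (2)·(-393.5) = -787.0 kJ/mol
eq. 3 reversed: -31.4 kJ/mol
ΔH° = (-1)·(-890.3) + (2)·(-393.5) + (-1)·(+31.4) = 71.9 kJ/mol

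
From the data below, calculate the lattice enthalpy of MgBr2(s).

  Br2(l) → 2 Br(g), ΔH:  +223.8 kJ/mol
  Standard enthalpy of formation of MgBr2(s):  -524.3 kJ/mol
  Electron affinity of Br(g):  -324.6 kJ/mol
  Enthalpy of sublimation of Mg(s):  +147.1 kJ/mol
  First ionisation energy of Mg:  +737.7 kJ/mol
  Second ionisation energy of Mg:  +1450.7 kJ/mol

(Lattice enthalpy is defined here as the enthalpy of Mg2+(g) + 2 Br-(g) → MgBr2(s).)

ΔHf° = 1·ΔHsub + 1·(ΣIE) + 1·D(Br2) + 2·EA + U
-524.3 = 1·(+147.1) + 1·(+2188.4) + 1·(+223.8) + 2·(-324.6) + U
U = -524.3 − (+1910.1) = -2434.4 kJ/mol

U = -2434.4 kJ/mol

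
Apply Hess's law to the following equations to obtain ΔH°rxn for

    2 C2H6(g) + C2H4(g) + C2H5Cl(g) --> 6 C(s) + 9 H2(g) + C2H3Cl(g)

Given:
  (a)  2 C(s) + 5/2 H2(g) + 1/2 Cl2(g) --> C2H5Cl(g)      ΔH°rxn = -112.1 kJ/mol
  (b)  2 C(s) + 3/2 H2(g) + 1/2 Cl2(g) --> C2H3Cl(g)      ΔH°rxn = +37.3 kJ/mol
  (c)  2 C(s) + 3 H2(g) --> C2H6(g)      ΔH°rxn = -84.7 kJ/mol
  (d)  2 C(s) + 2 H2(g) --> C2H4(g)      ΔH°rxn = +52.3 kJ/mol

ΔH°rxn = 266.5 kJ/mol

(a) reversed (C2H5Cl(g) must end up as a reactant): +112.1 kJ/mol
(b) as written (C2H3Cl(g) already on the product side): +37.3 kJ/mol
(c) reversed and × 2 (C2H6(g) must end up as a reactant; ×2 to match 2 C2H6(g) in the target): (-2)·(-84.7) = +169.4 kJ/mol
(d) reversed (C2H4(g) must end up as a reactant): -52.3 kJ/mol
Since enthalpy is a state function, ΔH°rxn = (-1)·(-112.1) + (1)·(+37.3) + (-2)·(-84.7) + (-1)·(+52.3) = 266.5 kJ/mol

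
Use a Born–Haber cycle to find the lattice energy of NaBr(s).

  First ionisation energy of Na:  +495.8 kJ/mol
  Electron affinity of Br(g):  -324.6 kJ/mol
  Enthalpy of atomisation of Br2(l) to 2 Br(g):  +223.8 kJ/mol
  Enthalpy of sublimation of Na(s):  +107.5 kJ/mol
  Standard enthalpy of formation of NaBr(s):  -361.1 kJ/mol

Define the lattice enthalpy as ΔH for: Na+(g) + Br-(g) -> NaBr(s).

U = -751.7 kJ/mol

ΔHf° = 1·ΔHsub + 1·(ΣIE) + 1/2·D(Br2) + 1·EA + U
-361.1 = 1·(+107.5) + 1·(+495.8) + 1/2·(+223.8) + 1·(-324.6) + U
U = -361.1 − (+390.6) = -751.7 kJ/mol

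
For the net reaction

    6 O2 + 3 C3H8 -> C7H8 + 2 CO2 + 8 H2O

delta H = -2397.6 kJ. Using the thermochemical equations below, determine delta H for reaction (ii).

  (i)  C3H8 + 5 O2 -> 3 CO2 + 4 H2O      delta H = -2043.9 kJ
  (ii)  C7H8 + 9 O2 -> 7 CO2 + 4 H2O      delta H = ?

delta H = -3734.1 kJ

(i) × 3 (×3 to match 3 C3H8 in the target): (3)·(-2043.9) = -6131.7 kJ
(ii) reversed (C7H8 must end up as a product): contributes −x
-2397.6 = (-6131.7) − x
x = (-2397.6 − (-6131.7)) / (-1) = -3734.1 kJ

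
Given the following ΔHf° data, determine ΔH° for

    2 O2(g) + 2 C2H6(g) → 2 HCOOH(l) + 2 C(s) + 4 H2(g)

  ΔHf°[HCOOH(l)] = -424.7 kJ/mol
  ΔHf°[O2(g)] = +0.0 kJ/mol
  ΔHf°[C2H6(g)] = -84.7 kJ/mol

Products: 2·(-424.7) + 2·(+0.0) + 4·(+0.0) = -849.4
Reactants: 2·(+0.0) + 2·(-84.7) = -169.4
ΔH° = (-849.4) − (-169.4) = -680.0 kJ/mol

ΔH° = -680.0 kJ/mol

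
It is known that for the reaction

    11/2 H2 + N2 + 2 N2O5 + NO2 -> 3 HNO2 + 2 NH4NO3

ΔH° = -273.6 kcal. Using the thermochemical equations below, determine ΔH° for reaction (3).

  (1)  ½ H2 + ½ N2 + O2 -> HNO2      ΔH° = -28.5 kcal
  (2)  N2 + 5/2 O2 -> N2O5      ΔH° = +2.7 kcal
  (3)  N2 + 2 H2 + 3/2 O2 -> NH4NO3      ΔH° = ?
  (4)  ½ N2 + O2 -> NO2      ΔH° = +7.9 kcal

ΔH° = -87.4 kcal

(1) × 3 (scale by 3 for the 3 HNO2): (3)·(-28.5) = -85.5 kcal
(2) reversed and × 2 (N2O5 must end up as a reactant; scale by 2 for the 2 N2O5): (-2)·(+2.7) = -5.4 kcal
(3) × 2 (×2 to match 2 NH4NO3 in the target): contributes 2·x
(4) reversed (reverse to put NO2 on the reactant side): -7.9 kcal
-273.6 = (-85.5) + (-5.4) + (-7.9) + 2·x
x = (-273.6 − (-98.8)) / (2) = -87.4 kcal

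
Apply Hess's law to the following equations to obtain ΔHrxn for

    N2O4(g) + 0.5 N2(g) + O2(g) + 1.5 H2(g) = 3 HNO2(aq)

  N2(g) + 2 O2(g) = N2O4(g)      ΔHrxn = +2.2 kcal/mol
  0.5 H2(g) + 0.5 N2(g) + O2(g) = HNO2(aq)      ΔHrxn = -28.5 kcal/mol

equation 1 reversed: -2.2 kcal/mol
equation 2 × 3: (3)·(-28.5) = -85.5 kcal/mol
Summing the manipulated equations, ΔHrxn = (-1)·(+2.2) + (3)·(-28.5) = -87.7 kcal/mol

ΔHrxn = -87.7 kcal/mol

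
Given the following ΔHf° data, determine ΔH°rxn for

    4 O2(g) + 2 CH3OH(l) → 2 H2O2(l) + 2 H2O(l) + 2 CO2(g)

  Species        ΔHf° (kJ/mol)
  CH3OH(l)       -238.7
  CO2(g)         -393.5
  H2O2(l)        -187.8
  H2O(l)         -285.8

ΔH°rxn = -1256.8 kJ/mol

Products: 2·(-187.8) + 2·(-285.8) + 2·(-393.5) = -1734.2
Reactants: 4·(+0.0) + 2·(-238.7) = -477.4
ΔH°rxn = (-1734.2) − (-477.4) = -1256.8 kJ/mol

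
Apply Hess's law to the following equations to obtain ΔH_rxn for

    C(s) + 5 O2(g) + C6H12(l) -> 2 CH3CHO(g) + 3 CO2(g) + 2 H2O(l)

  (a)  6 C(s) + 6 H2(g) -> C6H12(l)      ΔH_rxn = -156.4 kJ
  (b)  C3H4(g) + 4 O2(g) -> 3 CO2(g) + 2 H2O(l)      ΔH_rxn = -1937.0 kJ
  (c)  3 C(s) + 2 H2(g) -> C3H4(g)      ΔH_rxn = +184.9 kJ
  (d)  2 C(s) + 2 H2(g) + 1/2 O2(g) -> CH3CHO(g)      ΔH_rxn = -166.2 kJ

(a) reversed (reverse to put C6H12(l) on the reactant side): +156.4 kJ
(b) as written (CO2(g) already on the product side): -1937.0 kJ
(c) as written: +184.9 kJ
(d) × 2 (×2 to match 2 CH3CHO(g) in the target): (2)·(-166.2) = -332.4 kJ
Combining the equations, ΔH_rxn = (-1)·(-156.4) + (1)·(-1937.0) + (1)·(+184.9) + (2)·(-166.2) = -1928.1 kJ

ΔH_rxn = -1928.1 kJ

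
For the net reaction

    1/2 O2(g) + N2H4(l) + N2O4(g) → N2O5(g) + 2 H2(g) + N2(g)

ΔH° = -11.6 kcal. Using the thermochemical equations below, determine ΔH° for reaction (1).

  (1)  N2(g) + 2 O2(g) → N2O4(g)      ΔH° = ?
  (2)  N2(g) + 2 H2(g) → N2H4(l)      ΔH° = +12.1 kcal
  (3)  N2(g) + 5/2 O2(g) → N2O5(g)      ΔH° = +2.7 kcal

(1) reversed: contributes −x
(2) reversed: -12.1 kcal
(3) as written: +2.7 kcal
-11.6 = (-12.1) + (+2.7) − x
x = (-11.6 − (-9.4)) / (-1) = 2.2 kcal

ΔH° = 2.2 kcal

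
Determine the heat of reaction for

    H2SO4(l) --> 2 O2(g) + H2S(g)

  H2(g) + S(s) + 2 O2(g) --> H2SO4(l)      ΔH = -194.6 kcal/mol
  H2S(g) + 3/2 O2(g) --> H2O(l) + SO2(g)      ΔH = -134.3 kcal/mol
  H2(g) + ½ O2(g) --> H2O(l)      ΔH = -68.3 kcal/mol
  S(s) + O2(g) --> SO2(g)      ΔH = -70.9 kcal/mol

ΔH = 189.7 kcal/mol

equation 1 reversed: +194.6 kcal/mol
equation 2 reversed: +134.3 kcal/mol
equation 3 as written: -68.3 kcal/mol
equation 4 as written: -70.9 kcal/mol
ΔH = (-1)·(-194.6) + (-1)·(-134.3) + (1)·(-68.3) + (1)·(-70.9) = 189.7 kcal/mol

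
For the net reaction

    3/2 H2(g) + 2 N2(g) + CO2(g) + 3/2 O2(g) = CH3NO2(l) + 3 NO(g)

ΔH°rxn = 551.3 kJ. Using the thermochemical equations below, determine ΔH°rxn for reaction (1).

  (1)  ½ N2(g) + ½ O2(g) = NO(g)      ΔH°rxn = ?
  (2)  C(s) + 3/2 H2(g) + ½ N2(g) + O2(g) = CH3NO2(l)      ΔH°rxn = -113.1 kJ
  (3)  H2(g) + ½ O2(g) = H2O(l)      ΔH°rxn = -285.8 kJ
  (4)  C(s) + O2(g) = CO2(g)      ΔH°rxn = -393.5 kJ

(1) × 3 (×3 to match 3 NO(g) in the target): contributes 3·x
(2) as written (CH3NO2(l) already on the product side): -113.1 kJ
(3): not needed (H2O(l) appears nowhere else).
(4) reversed (reverse to put CO2(g) on the reactant side): +393.5 kJ
+551.3 = (-113.1) + (+393.5) + 3·x
x = (+551.3 − (+280.4)) / (3) = 90.3 kJ

ΔH°rxn = 90.3 kJ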